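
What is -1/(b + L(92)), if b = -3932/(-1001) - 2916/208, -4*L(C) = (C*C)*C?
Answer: 4004/779507093 ≈ 5.1366e-6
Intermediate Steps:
L(C) = -C³/4 (L(C) = -C*C*C/4 = -C²*C/4 = -C³/4)
b = -40405/4004 (b = -3932*(-1/1001) - 2916*1/208 = 3932/1001 - 729/52 = -40405/4004 ≈ -10.091)
-1/(b + L(92)) = -1/(-40405/4004 - ¼*92³) = -1/(-40405/4004 - ¼*778688) = -1/(-40405/4004 - 194672) = -1/(-779507093/4004) = -1*(-4004/779507093) = 4004/779507093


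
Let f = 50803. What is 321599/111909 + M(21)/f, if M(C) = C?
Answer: 16340544086/5685312927 ≈ 2.8742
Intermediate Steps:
321599/111909 + M(21)/f = 321599/111909 + 21/50803 = 16340544086/5685312927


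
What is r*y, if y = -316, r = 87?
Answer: -27492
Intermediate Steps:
r*y = 87*(-316) = -27492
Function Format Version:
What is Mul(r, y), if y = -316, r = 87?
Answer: -27492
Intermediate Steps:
Mul(r, y) = Mul(87, -316) = -27492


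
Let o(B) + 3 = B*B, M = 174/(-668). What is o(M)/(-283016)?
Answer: 327099/31572132896 ≈ 1.0360e-5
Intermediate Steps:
M = -87/334 (M = 174*(-1/668) = -87/334 ≈ -0.26048)
o(B) = -3 + B**2 (o(B) = -3 + B*B = -3 + B**2)
o(M)/(-283016) = (-3 + (-87/334)**2)/(-283016) = (-3 + 7569/111556)*(-1/283016) = -327099/111556*(-1/283016) = 327099/31572132896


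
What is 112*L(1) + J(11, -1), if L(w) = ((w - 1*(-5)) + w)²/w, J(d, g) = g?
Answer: 5487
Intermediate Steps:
L(w) = (5 + 2*w)²/w (L(w) = ((w + 5) + w)²/w = ((5 + w) + w)²/w = (5 + 2*w)²/w)
112*L(1) + J(11, -1) = 112*((5 + 2*1)²/1) - 1 = 112*(1*(5 + 2)²) - 1 = 112*(1*7²) - 1 = 112*(1*49) - 1 = 112*49 - 1 = 5488 - 1 = 5487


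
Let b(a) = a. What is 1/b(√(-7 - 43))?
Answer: -I*√2/10 ≈ -0.14142*I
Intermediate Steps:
1/b(√(-7 - 43)) = 1/(√(-7 - 43)) = 1/(√(-50)) = 1/(5*I*√2) = -I*√2/10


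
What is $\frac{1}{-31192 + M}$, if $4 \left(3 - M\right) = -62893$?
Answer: $- \frac{4}{61863} \approx -6.4659 \cdot 10^{-5}$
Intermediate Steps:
$M = \frac{62905}{4}$ ($M = 3 - - \frac{62893}{4} = 3 + \frac{62893}{4} = \frac{62905}{4} \approx 15726.0$)
$\frac{1}{-31192 + M} = \frac{1}{-31192 + \frac{62905}{4}} = \frac{1}{- \frac{61863}{4}} = - \frac{4}{61863}$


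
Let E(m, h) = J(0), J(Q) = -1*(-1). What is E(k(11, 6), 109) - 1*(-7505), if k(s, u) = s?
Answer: 7506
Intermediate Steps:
J(Q) = 1
E(m, h) = 1
E(k(11, 6), 109) - 1*(-7505) = 1 - 1*(-7505) = 1 + 7505 = 7506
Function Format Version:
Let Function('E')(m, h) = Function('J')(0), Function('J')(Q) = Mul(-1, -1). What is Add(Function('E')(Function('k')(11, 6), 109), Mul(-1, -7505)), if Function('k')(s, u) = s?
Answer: 7506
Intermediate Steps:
Function('J')(Q) = 1
Function('E')(m, h) = 1
Add(Function('E')(Function('k')(11, 6), 109), Mul(-1, -7505)) = Add(1, Mul(-1, -7505)) = Add(1, 7505) = 7506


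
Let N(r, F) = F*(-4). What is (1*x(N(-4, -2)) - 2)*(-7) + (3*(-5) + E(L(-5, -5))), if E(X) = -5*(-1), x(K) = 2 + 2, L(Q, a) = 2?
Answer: -24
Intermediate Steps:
N(r, F) = -4*F
x(K) = 4
E(X) = 5
(1*x(N(-4, -2)) - 2)*(-7) + (3*(-5) + E(L(-5, -5))) = (1*4 - 2)*(-7) + (3*(-5) + 5) = (4 - 2)*(-7) + (-15 + 5) = 2*(-7) - 10 = -14 - 10 = -24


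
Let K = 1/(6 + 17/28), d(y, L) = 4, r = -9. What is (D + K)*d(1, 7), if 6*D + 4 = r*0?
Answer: -1144/555 ≈ -2.0613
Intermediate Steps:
K = 28/185 (K = 1/(6 + 17*(1/28)) = 1/(6 + 17/28) = 1/(185/28) = 28/185 ≈ 0.15135)
D = -⅔ (D = -⅔ + (-9*0)/6 = -⅔ + (⅙)*0 = -⅔ + 0 = -⅔ ≈ -0.66667)
(D + K)*d(1, 7) = (-⅔ + 28/185)*4 = -286/555*4 = -1144/555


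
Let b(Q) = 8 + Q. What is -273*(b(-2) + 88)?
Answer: -25662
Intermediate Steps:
-273*(b(-2) + 88) = -273*((8 - 2) + 88) = -273*(6 + 88) = -273*94 = -25662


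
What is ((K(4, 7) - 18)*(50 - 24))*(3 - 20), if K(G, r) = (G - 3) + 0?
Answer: 7514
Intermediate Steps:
K(G, r) = -3 + G (K(G, r) = (-3 + G) + 0 = -3 + G)
((K(4, 7) - 18)*(50 - 24))*(3 - 20) = (((-3 + 4) - 18)*(50 - 24))*(3 - 20) = ((1 - 18)*26)*(-17) = -17*26*(-17) = -442*(-17) = 7514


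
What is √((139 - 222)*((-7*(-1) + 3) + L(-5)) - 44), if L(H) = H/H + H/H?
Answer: 4*I*√65 ≈ 32.249*I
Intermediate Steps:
L(H) = 2 (L(H) = 1 + 1 = 2)
√((139 - 222)*((-7*(-1) + 3) + L(-5)) - 44) = √((139 - 222)*((-7*(-1) + 3) + 2) - 44) = √(-83*((7 + 3) + 2) - 44) = √(-83*(10 + 2) - 44) = √(-83*12 - 44) = √(-996 - 44) = √(-1040) = 4*I*√65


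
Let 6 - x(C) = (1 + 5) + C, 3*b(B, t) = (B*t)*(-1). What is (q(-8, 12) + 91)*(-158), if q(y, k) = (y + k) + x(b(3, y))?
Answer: -13746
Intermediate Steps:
b(B, t) = -B*t/3 (b(B, t) = ((B*t)*(-1))/3 = (-B*t)/3 = -B*t/3)
x(C) = -C (x(C) = 6 - ((1 + 5) + C) = 6 - (6 + C) = 6 + (-6 - C) = -C)
q(y, k) = k + 2*y (q(y, k) = (y + k) - (-1)*3*y/3 = (k + y) - (-1)*y = (k + y) + y = k + 2*y)
(q(-8, 12) + 91)*(-158) = ((12 + 2*(-8)) + 91)*(-158) = ((12 - 16) + 91)*(-158) = (-4 + 91)*(-158) = 87*(-158) = -13746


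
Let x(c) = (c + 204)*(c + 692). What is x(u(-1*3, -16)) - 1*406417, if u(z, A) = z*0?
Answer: -265249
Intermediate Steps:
u(z, A) = 0
x(c) = (204 + c)*(692 + c)
x(u(-1*3, -16)) - 1*406417 = (141168 + 0**2 + 896*0) - 1*406417 = (141168 + 0 + 0) - 406417 = 141168 - 406417 = -265249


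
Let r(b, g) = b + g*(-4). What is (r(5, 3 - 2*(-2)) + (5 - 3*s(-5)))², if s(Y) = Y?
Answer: 9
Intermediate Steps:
r(b, g) = b - 4*g
(r(5, 3 - 2*(-2)) + (5 - 3*s(-5)))² = ((5 - 4*(3 - 2*(-2))) + (5 - 3*(-5)))² = ((5 - 4*(3 + 4)) + (5 + 15))² = ((5 - 4*7) + 20)² = ((5 - 28) + 20)² = (-23 + 20)² = (-3)² = 9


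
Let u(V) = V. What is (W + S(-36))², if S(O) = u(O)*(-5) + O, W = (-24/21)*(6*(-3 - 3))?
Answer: 1679616/49 ≈ 34278.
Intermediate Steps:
W = 288/7 (W = (-24*1/21)*(6*(-6)) = -8/7*(-36) = 288/7 ≈ 41.143)
S(O) = -4*O (S(O) = O*(-5) + O = -5*O + O = -4*O)
(W + S(-36))² = (288/7 - 4*(-36))² = (288/7 + 144)² = (1296/7)² = 1679616/49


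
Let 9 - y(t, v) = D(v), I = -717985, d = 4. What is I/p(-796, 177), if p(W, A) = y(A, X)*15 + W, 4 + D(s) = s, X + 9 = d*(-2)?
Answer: 717985/346 ≈ 2075.1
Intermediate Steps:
X = -17 (X = -9 + 4*(-2) = -9 - 8 = -17)
D(s) = -4 + s
y(t, v) = 13 - v (y(t, v) = 9 - (-4 + v) = 9 + (4 - v) = 13 - v)
p(W, A) = 450 + W (p(W, A) = (13 - 1*(-17))*15 + W = (13 + 17)*15 + W = 30*15 + W = 450 + W)
I/p(-796, 177) = -717985/(450 - 796) = -717985/(-346) = -717985*(-1/346) = 717985/346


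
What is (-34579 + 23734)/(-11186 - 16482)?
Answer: 10845/27668 ≈ 0.39197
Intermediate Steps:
(-34579 + 23734)/(-11186 - 16482) = -10845/(-27668) = -10845*(-1/27668) = 10845/27668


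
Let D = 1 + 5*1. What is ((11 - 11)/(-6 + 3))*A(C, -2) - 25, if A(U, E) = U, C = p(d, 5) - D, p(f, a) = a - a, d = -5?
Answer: -25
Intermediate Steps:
p(f, a) = 0
D = 6 (D = 1 + 5 = 6)
C = -6 (C = 0 - 1*6 = 0 - 6 = -6)
((11 - 11)/(-6 + 3))*A(C, -2) - 25 = ((11 - 11)/(-6 + 3))*(-6) - 25 = (0/(-3))*(-6) - 25 = (0*(-⅓))*(-6) - 25 = 0*(-6) - 25 = 0 - 25 = -25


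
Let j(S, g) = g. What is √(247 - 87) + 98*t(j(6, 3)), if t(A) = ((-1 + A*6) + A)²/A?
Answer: 39200/3 + 4*√10 ≈ 13079.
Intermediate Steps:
t(A) = (-1 + 7*A)²/A (t(A) = ((-1 + 6*A) + A)²/A = (-1 + 7*A)²/A)
√(247 - 87) + 98*t(j(6, 3)) = √(247 - 87) + 98*((-1 + 7*3)²/3) = √160 + 98*((-1 + 21)²/3) = 4*√10 + 98*((⅓)*20²) = 4*√10 + 98*((⅓)*400) = 4*√10 + 98*(400/3) = 4*√10 + 39200/3 = 39200/3 + 4*√10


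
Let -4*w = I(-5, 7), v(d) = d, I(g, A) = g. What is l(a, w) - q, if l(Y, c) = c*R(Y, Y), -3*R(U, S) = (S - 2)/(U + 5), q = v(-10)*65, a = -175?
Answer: 88341/136 ≈ 649.57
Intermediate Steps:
q = -650 (q = -10*65 = -650)
R(U, S) = -(-2 + S)/(3*(5 + U)) (R(U, S) = -(S - 2)/(3*(U + 5)) = -(-2 + S)/(3*(5 + U)))
w = 5/4 (w = -¼*(-5) = 5/4 ≈ 1.2500)
l(Y, c) = c*(2 - Y)/(3*(5 + Y)) (l(Y, c) = c*((2 - Y)/(3*(5 + Y))) = c*(2 - Y)/(3*(5 + Y)))
l(a, w) - q = (⅓)*(5/4)*(2 - 1*(-175))/(5 - 175) - 1*(-650) = (⅓)*(5/4)*(2 + 175)/(-170) + 650 = (⅓)*(5/4)*(-1/170)*177 + 650 = -59/136 + 650 = 88341/136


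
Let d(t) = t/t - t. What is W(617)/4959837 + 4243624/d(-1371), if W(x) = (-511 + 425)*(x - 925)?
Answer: 751704273958/243032013 ≈ 3093.0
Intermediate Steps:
W(x) = 79550 - 86*x (W(x) = -86*(-925 + x) = 79550 - 86*x)
d(t) = 1 - t
W(617)/4959837 + 4243624/d(-1371) = (79550 - 86*617)/4959837 + 4243624/(1 - 1*(-1371)) = (79550 - 53062)*(1/4959837) + 4243624/(1 + 1371) = 26488*(1/4959837) + 4243624/1372 = 26488/4959837 + 4243624*(1/1372) = 26488/4959837 + 151558/49 = 751704273958/243032013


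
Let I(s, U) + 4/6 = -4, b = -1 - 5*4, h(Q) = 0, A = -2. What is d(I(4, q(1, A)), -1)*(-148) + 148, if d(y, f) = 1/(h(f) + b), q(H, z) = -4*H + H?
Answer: 3256/21 ≈ 155.05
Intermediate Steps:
q(H, z) = -3*H
b = -21 (b = -1 - 20 = -21)
I(s, U) = -14/3 (I(s, U) = -⅔ - 4 = -14/3)
d(y, f) = -1/21 (d(y, f) = 1/(0 - 21) = 1/(-21) = -1/21)
d(I(4, q(1, A)), -1)*(-148) + 148 = -1/21*(-148) + 148 = 148/21 + 148 = 3256/21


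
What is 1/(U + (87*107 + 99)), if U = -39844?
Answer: -1/30436 ≈ -3.2856e-5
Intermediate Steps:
1/(U + (87*107 + 99)) = 1/(-39844 + (87*107 + 99)) = 1/(-39844 + (9309 + 99)) = 1/(-39844 + 9408) = 1/(-30436) = -1/30436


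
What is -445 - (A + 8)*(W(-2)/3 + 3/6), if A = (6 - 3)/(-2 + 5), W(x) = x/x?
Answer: -905/2 ≈ -452.50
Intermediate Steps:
W(x) = 1
A = 1 (A = 3/3 = 3*(⅓) = 1)
-445 - (A + 8)*(W(-2)/3 + 3/6) = -445 - (1 + 8)*(1/3 + 3/6) = -445 - 9*(1*(⅓) + 3*(⅙)) = -445 - 9*(⅓ + ½) = -445 - 9*5/6 = -445 - 1*15/2 = -445 - 15/2 = -905/2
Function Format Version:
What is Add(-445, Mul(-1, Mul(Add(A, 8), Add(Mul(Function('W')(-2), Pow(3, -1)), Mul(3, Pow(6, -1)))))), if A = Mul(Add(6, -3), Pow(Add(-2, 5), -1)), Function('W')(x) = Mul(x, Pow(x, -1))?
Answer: Rational(-905, 2) ≈ -452.50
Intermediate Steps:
Function('W')(x) = 1
A = 1 (A = Mul(3, Pow(3, -1)) = Mul(3, Rational(1, 3)) = 1)
Add(-445, Mul(-1, Mul(Add(A, 8), Add(Mul(Function('W')(-2), Pow(3, -1)), Mul(3, Pow(6, -1)))))) = Add(-445, Mul(-1, Mul(Add(1, 8), Add(Mul(1, Pow(3, -1)), Mul(3, Pow(6, -1)))))) = Add(-445, Mul(-1, Mul(9, Add(Mul(1, Rational(1, 3)), Mul(3, Rational(1, 6)))))) = Add(-445, Mul(-1, Mul(9, Add(Rational(1, 3), Rational(1, 2))))) = Add(-445, Mul(-1, Mul(9, Rational(5, 6)))) = Add(-445, Mul(-1, Rational(15, 2))) = Add(-445, Rational(-15, 2)) = Rational(-905, 2)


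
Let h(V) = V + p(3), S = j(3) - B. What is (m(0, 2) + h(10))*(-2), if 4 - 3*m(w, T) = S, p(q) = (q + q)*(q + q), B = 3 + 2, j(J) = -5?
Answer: -304/3 ≈ -101.33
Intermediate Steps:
B = 5
p(q) = 4*q**2 (p(q) = (2*q)*(2*q) = 4*q**2)
S = -10 (S = -5 - 1*5 = -5 - 5 = -10)
m(w, T) = 14/3 (m(w, T) = 4/3 - 1/3*(-10) = 4/3 + 10/3 = 14/3)
h(V) = 36 + V (h(V) = V + 4*3**2 = V + 4*9 = V + 36 = 36 + V)
(m(0, 2) + h(10))*(-2) = (14/3 + (36 + 10))*(-2) = (14/3 + 46)*(-2) = (152/3)*(-2) = -304/3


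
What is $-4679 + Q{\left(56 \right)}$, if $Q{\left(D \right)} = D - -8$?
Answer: $-4615$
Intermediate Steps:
$Q{\left(D \right)} = 8 + D$ ($Q{\left(D \right)} = D + 8 = 8 + D$)
$-4679 + Q{\left(56 \right)} = -4679 + \left(8 + 56\right) = -4679 + 64 = -4615$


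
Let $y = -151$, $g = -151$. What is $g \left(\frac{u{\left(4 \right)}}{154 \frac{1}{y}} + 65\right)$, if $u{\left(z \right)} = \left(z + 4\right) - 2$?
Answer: $- \frac{687352}{77} \approx -8926.7$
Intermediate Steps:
$u{\left(z \right)} = 2 + z$ ($u{\left(z \right)} = \left(4 + z\right) - 2 = 2 + z$)
$g \left(\frac{u{\left(4 \right)}}{154 \frac{1}{y}} + 65\right) = - 151 \left(\frac{2 + 4}{154 \frac{1}{-151}} + 65\right) = - 151 \left(\frac{6}{154 \left(- \frac{1}{151}\right)} + 65\right) = - 151 \left(\frac{6}{- \frac{154}{151}} + 65\right) = - 151 \left(6 \left(- \frac{151}{154}\right) + 65\right) = - 151 \left(- \frac{453}{77} + 65\right) = \left(-151\right) \frac{4552}{77} = - \frac{687352}{77}$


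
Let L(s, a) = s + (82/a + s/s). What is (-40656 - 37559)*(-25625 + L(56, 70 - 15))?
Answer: 21996529594/11 ≈ 1.9997e+9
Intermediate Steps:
L(s, a) = 1 + s + 82/a (L(s, a) = s + (82/a + 1) = s + (1 + 82/a) = 1 + s + 82/a)
(-40656 - 37559)*(-25625 + L(56, 70 - 15)) = (-40656 - 37559)*(-25625 + (1 + 56 + 82/(70 - 15))) = -78215*(-25625 + (1 + 56 + 82/55)) = -78215*(-25625 + 3217/55) = -78215*(-1406158/55) = 21996529594/11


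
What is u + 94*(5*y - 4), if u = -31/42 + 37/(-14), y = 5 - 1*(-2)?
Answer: 61123/21 ≈ 2910.6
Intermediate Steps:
y = 7 (y = 5 + 2 = 7)
u = -71/21 (u = -31*1/42 + 37*(-1/14) = -31/42 - 37/14 = -71/21 ≈ -3.3810)
u + 94*(5*y - 4) = -71/21 + 94*(5*7 - 4) = -71/21 + 94*(35 - 4) = -71/21 + 94*31 = -71/21 + 2914 = 61123/21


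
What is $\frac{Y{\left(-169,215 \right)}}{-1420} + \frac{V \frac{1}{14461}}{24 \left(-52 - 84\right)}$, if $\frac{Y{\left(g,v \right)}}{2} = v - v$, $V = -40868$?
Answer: $\frac{601}{694128} \approx 0.00086583$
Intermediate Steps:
$Y{\left(g,v \right)} = 0$ ($Y{\left(g,v \right)} = 2 \left(v - v\right) = 2 \cdot 0 = 0$)
$\frac{Y{\left(-169,215 \right)}}{-1420} + \frac{V \frac{1}{14461}}{24 \left(-52 - 84\right)} = \frac{0}{-1420} + \frac{\left(-40868\right) \frac{1}{14461}}{24 \left(-52 - 84\right)} = 0 \left(- \frac{1}{1420}\right) + \frac{\left(-40868\right) \frac{1}{14461}}{24 \left(-136\right)} = 0 - \frac{40868}{14461 \left(-3264\right)} = 0 - - \frac{601}{694128} = 0 + \frac{601}{694128} = \frac{601}{694128}$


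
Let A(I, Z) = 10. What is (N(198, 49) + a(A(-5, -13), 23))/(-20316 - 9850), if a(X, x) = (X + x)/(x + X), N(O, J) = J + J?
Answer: -99/30166 ≈ -0.0032818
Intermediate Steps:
N(O, J) = 2*J
a(X, x) = 1 (a(X, x) = (X + x)/(X + x) = 1)
(N(198, 49) + a(A(-5, -13), 23))/(-20316 - 9850) = (2*49 + 1)/(-20316 - 9850) = (98 + 1)/(-30166) = 99*(-1/30166) = -99/30166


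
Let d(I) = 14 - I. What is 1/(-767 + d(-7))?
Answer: -1/746 ≈ -0.0013405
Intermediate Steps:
1/(-767 + d(-7)) = 1/(-767 + (14 - 1*(-7))) = 1/(-767 + (14 + 7)) = 1/(-767 + 21) = 1/(-746) = -1/746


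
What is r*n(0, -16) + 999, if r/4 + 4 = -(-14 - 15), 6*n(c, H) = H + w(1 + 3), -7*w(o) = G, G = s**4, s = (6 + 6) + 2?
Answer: -272203/3 ≈ -90734.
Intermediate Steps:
s = 14 (s = 12 + 2 = 14)
G = 38416 (G = 14**4 = 38416)
w(o) = -5488 (w(o) = -1/7*38416 = -5488)
n(c, H) = -2744/3 + H/6 (n(c, H) = (H - 5488)/6 = (-5488 + H)/6 = -2744/3 + H/6)
r = 100 (r = -16 + 4*(-(-14 - 15)) = -16 + 4*(-1*(-29)) = -16 + 4*29 = -16 + 116 = 100)
r*n(0, -16) + 999 = 100*(-2744/3 + (1/6)*(-16)) + 999 = 100*(-2744/3 - 8/3) + 999 = 100*(-2752/3) + 999 = -275200/3 + 999 = -272203/3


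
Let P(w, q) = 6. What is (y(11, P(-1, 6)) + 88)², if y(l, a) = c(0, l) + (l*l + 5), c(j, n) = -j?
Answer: 45796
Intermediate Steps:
y(l, a) = 5 + l² (y(l, a) = -1*0 + (l*l + 5) = 0 + (l² + 5) = 0 + (5 + l²) = 5 + l²)
(y(11, P(-1, 6)) + 88)² = ((5 + 11²) + 88)² = ((5 + 121) + 88)² = (126 + 88)² = 214² = 45796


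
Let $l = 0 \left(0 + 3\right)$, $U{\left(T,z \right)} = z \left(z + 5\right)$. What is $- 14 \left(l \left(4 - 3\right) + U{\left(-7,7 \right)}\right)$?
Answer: $-1176$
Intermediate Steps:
$U{\left(T,z \right)} = z \left(5 + z\right)$
$l = 0$ ($l = 0 \cdot 3 = 0$)
$- 14 \left(l \left(4 - 3\right) + U{\left(-7,7 \right)}\right) = - 14 \left(0 \left(4 - 3\right) + 7 \left(5 + 7\right)\right) = - 14 \left(0 \cdot 1 + 7 \cdot 12\right) = - 14 \left(0 + 84\right) = \left(-14\right) 84 = -1176$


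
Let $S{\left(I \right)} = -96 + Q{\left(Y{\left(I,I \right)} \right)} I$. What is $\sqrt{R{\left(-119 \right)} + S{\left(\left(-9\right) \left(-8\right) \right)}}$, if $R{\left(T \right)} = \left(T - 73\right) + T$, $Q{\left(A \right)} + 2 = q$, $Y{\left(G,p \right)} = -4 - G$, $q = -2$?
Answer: $i \sqrt{695} \approx 26.363 i$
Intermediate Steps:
$Q{\left(A \right)} = -4$ ($Q{\left(A \right)} = -2 - 2 = -4$)
$S{\left(I \right)} = -96 - 4 I$
$R{\left(T \right)} = -73 + 2 T$ ($R{\left(T \right)} = \left(-73 + T\right) + T = -73 + 2 T$)
$\sqrt{R{\left(-119 \right)} + S{\left(\left(-9\right) \left(-8\right) \right)}} = \sqrt{\left(-73 + 2 \left(-119\right)\right) - \left(96 + 4 \left(\left(-9\right) \left(-8\right)\right)\right)} = \sqrt{\left(-73 - 238\right) - 384} = \sqrt{-311 - 384} = \sqrt{-695} = i \sqrt{695}$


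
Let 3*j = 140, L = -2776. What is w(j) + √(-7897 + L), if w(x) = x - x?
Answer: I*√10673 ≈ 103.31*I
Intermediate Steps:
j = 140/3 (j = (⅓)*140 = 140/3 ≈ 46.667)
w(x) = 0
w(j) + √(-7897 + L) = 0 + √(-7897 - 2776) = 0 + √(-10673) = 0 + I*√10673 = I*√10673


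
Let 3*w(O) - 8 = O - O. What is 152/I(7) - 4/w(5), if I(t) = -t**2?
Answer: -451/98 ≈ -4.6020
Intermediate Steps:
w(O) = 8/3 (w(O) = 8/3 + (O - O)/3 = 8/3 + (1/3)*0 = 8/3 + 0 = 8/3)
152/I(7) - 4/w(5) = 152/((-1*7**2)) - 4/8/3 = 152/((-1*49)) - 4*3/8 = 152/(-49) - 3/2 = 152*(-1/49) - 3/2 = -152/49 - 3/2 = -451/98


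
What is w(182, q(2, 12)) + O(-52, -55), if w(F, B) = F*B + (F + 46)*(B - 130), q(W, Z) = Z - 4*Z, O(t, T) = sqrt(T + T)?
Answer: -44400 + I*sqrt(110) ≈ -44400.0 + 10.488*I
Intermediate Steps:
O(t, T) = sqrt(2)*sqrt(T) (O(t, T) = sqrt(2*T) = sqrt(2)*sqrt(T))
q(W, Z) = -3*Z
w(F, B) = B*F + (-130 + B)*(46 + F) (w(F, B) = B*F + (46 + F)*(-130 + B) = B*F + (-130 + B)*(46 + F))
w(182, q(2, 12)) + O(-52, -55) = (-5980 - 130*182 + 46*(-3*12) + 2*(-3*12)*182) + sqrt(2)*sqrt(-55) = (-5980 - 23660 + 46*(-36) + 2*(-36)*182) + sqrt(2)*(I*sqrt(55)) = (-5980 - 23660 - 1656 - 13104) + I*sqrt(110) = -44400 + I*sqrt(110)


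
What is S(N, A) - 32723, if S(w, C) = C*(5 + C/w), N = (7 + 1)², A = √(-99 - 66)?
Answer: -2094437/64 + 5*I*√165 ≈ -32726.0 + 64.226*I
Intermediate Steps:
A = I*√165 (A = √(-165) = I*√165 ≈ 12.845*I)
N = 64 (N = 8² = 64)
S(N, A) - 32723 = (I*√165)*(I*√165 + 5*64)/64 - 32723 = (I*√165)*(1/64)*(I*√165 + 320) - 32723 = (I*√165)*(1/64)*(320 + I*√165) - 32723 = I*√165*(320 + I*√165)/64 - 32723 = -32723 + I*√165*(320 + I*√165)/64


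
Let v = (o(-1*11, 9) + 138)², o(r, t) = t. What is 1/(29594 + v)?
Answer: 1/51203 ≈ 1.9530e-5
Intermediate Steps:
v = 21609 (v = (9 + 138)² = 147² = 21609)
1/(29594 + v) = 1/(29594 + 21609) = 1/51203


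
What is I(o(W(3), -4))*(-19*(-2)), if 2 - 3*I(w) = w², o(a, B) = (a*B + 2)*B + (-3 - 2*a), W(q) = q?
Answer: -36442/3 ≈ -12147.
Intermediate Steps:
o(a, B) = -3 - 2*a + B*(2 + B*a) (o(a, B) = (B*a + 2)*B + (-3 - 2*a) = (2 + B*a)*B + (-3 - 2*a) = B*(2 + B*a) + (-3 - 2*a) = -3 - 2*a + B*(2 + B*a))
I(w) = ⅔ - w²/3
I(o(W(3), -4))*(-19*(-2)) = (⅔ - (-3 - 2*3 + 2*(-4) + 3*(-4)²)²/3)*(-19*(-2)) = (⅔ - (-3 - 6 - 8 + 3*16)²/3)*38 = (⅔ - (-3 - 6 - 8 + 48)²/3)*38 = (⅔ - ⅓*31²)*38 = (⅔ - ⅓*961)*38 = (⅔ - 961/3)*38 = -959/3*38 = -36442/3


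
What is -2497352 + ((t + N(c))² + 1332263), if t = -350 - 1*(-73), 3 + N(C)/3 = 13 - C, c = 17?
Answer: -1076285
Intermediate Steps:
N(C) = 30 - 3*C (N(C) = -9 + 3*(13 - C) = -9 + (39 - 3*C) = 30 - 3*C)
t = -277 (t = -350 + 73 = -277)
-2497352 + ((t + N(c))² + 1332263) = -2497352 + ((-277 + (30 - 3*17))² + 1332263) = -2497352 + ((-277 + (30 - 51))² + 1332263) = -2497352 + ((-277 - 21)² + 1332263) = -2497352 + ((-298)² + 1332263) = -2497352 + (88804 + 1332263) = -2497352 + 1421067 = -1076285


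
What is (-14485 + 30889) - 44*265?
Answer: 4744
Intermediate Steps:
(-14485 + 30889) - 44*265 = 16404 - 11660 = 4744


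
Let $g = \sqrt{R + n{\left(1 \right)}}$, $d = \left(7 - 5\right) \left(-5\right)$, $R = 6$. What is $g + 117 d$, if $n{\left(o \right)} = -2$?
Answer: $-1168$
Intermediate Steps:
$d = -10$ ($d = 2 \left(-5\right) = -10$)
$g = 2$ ($g = \sqrt{6 - 2} = \sqrt{4} = 2$)
$g + 117 d = 2 + 117 \left(-10\right) = 2 - 1170 = -1168$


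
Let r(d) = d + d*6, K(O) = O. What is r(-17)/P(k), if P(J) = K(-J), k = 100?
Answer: 119/100 ≈ 1.1900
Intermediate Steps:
P(J) = -J
r(d) = 7*d (r(d) = d + 6*d = 7*d)
r(-17)/P(k) = (7*(-17))/((-1*100)) = -119/(-100) = -119*(-1/100) = 119/100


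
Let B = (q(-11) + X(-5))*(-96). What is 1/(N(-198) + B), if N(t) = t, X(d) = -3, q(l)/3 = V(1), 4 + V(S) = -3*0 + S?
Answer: 1/954 ≈ 0.0010482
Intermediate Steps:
V(S) = -4 + S (V(S) = -4 + (-3*0 + S) = -4 + (0 + S) = -4 + S)
q(l) = -9 (q(l) = 3*(-4 + 1) = 3*(-3) = -9)
B = 1152 (B = (-9 - 3)*(-96) = -12*(-96) = 1152)
1/(N(-198) + B) = 1/(-198 + 1152) = 1/954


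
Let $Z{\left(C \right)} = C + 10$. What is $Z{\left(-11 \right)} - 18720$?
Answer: $-18721$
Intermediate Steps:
$Z{\left(C \right)} = 10 + C$
$Z{\left(-11 \right)} - 18720 = \left(10 - 11\right) - 18720 = -1 - 18720 = -18721$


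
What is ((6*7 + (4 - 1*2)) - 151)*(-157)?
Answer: 16799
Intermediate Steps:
((6*7 + (4 - 1*2)) - 151)*(-157) = ((42 + (4 - 2)) - 151)*(-157) = ((42 + 2) - 151)*(-157) = (44 - 151)*(-157) = -107*(-157) = 16799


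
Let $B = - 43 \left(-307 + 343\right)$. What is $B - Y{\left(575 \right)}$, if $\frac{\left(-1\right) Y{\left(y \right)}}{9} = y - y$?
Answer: $-1548$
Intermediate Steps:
$Y{\left(y \right)} = 0$ ($Y{\left(y \right)} = - 9 \left(y - y\right) = \left(-9\right) 0 = 0$)
$B = -1548$ ($B = \left(-43\right) 36 = -1548$)
$B - Y{\left(575 \right)} = -1548 - 0 = -1548 + 0 = -1548$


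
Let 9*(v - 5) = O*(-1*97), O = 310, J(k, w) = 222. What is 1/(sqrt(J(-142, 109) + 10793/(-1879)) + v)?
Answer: -101550555/338777352086 - 81*sqrt(763522255)/1693886760430 ≈ -0.00030108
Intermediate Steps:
v = -30025/9 (v = 5 + (310*(-1*97))/9 = 5 + (310*(-97))/9 = 5 + (1/9)*(-30070) = 5 - 30070/9 = -30025/9 ≈ -3336.1)
1/(sqrt(J(-142, 109) + 10793/(-1879)) + v) = 1/(sqrt(222 + 10793/(-1879)) - 30025/9) = 1/(sqrt(222 + 10793*(-1/1879)) - 30025/9) = 1/(sqrt(222 - 10793/1879) - 30025/9) = 1/(sqrt(406345/1879) - 30025/9) = 1/(sqrt(763522255)/1879 - 30025/9) = 1/(-30025/9 + sqrt(763522255)/1879)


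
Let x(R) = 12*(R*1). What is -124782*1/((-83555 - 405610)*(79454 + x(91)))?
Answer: 20797/6566714015 ≈ 3.1670e-6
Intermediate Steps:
x(R) = 12*R
-124782*1/((-83555 - 405610)*(79454 + x(91))) = -124782*1/((-83555 - 405610)*(79454 + 12*91)) = -124782*(-1/(489165*(79454 + 1092))) = -124782/((-489165*80546)) = -124782/(-39400284090) = -124782*(-1/39400284090) = 20797/6566714015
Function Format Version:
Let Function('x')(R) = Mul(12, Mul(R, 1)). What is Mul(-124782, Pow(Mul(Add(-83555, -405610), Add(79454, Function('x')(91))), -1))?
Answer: Rational(20797, 6566714015) ≈ 3.1670e-6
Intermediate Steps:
Function('x')(R) = Mul(12, R)
Mul(-124782, Pow(Mul(Add(-83555, -405610), Add(79454, Function('x')(91))), -1)) = Mul(-124782, Pow(Mul(Add(-83555, -405610), Add(79454, Mul(12, 91))), -1)) = Mul(-124782, Pow(Mul(-489165, Add(79454, 1092)), -1)) = Mul(-124782, Pow(Mul(-489165, 80546), -1)) = Mul(-124782, Pow(-39400284090, -1)) = Mul(-124782, Rational(-1, 39400284090)) = Rational(20797, 6566714015)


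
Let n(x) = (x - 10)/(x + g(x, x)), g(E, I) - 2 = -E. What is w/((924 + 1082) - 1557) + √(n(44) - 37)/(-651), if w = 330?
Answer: 330/449 - 2*I*√5/651 ≈ 0.73497 - 0.0068696*I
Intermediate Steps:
g(E, I) = 2 - E
n(x) = -5 + x/2 (n(x) = (x - 10)/(x + (2 - x)) = (-10 + x)/2 = (-10 + x)*(½) = -5 + x/2)
w/((924 + 1082) - 1557) + √(n(44) - 37)/(-651) = 330/((924 + 1082) - 1557) + √((-5 + (½)*44) - 37)/(-651) = 330/(2006 - 1557) + √((-5 + 22) - 37)*(-1/651) = 330/449 + √(17 - 37)*(-1/651) = 330*(1/449) + √(-20)*(-1/651) = 330/449 + (2*I*√5)*(-1/651) = 330/449 - 2*I*√5/651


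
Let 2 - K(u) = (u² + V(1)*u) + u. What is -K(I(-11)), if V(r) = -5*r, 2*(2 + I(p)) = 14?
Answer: 3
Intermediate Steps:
I(p) = 5 (I(p) = -2 + (½)*14 = -2 + 7 = 5)
K(u) = 2 - u² + 4*u (K(u) = 2 - ((u² + (-5*1)*u) + u) = 2 - ((u² - 5*u) + u) = 2 - (u² - 4*u) = 2 + (-u² + 4*u) = 2 - u² + 4*u)
-K(I(-11)) = -(2 - 1*5² + 4*5) = -(2 - 1*25 + 20) = -(2 - 25 + 20) = -1*(-3) = 3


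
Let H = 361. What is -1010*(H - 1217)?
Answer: 864560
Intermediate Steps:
-1010*(H - 1217) = -1010*(361 - 1217) = -1010*(-856) = 864560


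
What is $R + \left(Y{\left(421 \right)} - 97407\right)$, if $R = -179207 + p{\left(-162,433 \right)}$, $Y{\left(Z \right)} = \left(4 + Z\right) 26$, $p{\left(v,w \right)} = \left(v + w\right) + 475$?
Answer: $-264818$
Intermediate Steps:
$p{\left(v,w \right)} = 475 + v + w$
$Y{\left(Z \right)} = 104 + 26 Z$
$R = -178461$ ($R = -179207 + \left(475 - 162 + 433\right) = -179207 + 746 = -178461$)
$R + \left(Y{\left(421 \right)} - 97407\right) = -178461 + \left(\left(104 + 26 \cdot 421\right) - 97407\right) = -178461 + \left(\left(104 + 10946\right) - 97407\right) = -178461 + \left(11050 - 97407\right) = -178461 - 86357 = -264818$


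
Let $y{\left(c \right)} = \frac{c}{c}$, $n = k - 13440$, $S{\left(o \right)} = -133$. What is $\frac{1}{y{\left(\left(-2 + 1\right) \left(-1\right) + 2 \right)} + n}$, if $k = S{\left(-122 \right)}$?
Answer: $- \frac{1}{13572} \approx -7.3681 \cdot 10^{-5}$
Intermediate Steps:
$k = -133$
$n = -13573$ ($n = -133 - 13440 = -13573$)
$y{\left(c \right)} = 1$
$\frac{1}{y{\left(\left(-2 + 1\right) \left(-1\right) + 2 \right)} + n} = \frac{1}{1 - 13573} = \frac{1}{-13572} = - \frac{1}{13572}$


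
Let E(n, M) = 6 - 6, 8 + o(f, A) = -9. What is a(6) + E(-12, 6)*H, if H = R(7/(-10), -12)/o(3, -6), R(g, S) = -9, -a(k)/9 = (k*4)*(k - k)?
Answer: 0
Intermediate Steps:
a(k) = 0 (a(k) = -9*k*4*(k - k) = -9*4*k*0 = -9*0 = 0)
o(f, A) = -17 (o(f, A) = -8 - 9 = -17)
H = 9/17 (H = -9/(-17) = -9*(-1/17) = 9/17 ≈ 0.52941)
E(n, M) = 0
a(6) + E(-12, 6)*H = 0 + 0*(9/17) = 0 + 0 = 0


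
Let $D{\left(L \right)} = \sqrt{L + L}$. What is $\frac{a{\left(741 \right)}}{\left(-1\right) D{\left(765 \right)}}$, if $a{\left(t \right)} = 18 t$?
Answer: $- \frac{2223 \sqrt{170}}{85} \approx -340.99$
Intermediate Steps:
$D{\left(L \right)} = \sqrt{2} \sqrt{L}$ ($D{\left(L \right)} = \sqrt{2 L} = \sqrt{2} \sqrt{L}$)
$\frac{a{\left(741 \right)}}{\left(-1\right) D{\left(765 \right)}} = \frac{18 \cdot 741}{\left(-1\right) \sqrt{2} \sqrt{765}} = \frac{13338}{\left(-1\right) \sqrt{2} \cdot 3 \sqrt{85}} = \frac{13338}{\left(-1\right) 3 \sqrt{170}} = \frac{13338}{\left(-3\right) \sqrt{170}} = 13338 \left(- \frac{\sqrt{170}}{510}\right) = - \frac{2223 \sqrt{170}}{85}$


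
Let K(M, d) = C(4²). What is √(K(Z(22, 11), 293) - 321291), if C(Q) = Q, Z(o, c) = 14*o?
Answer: 5*I*√12851 ≈ 566.81*I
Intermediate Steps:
K(M, d) = 16 (K(M, d) = 4² = 16)
√(K(Z(22, 11), 293) - 321291) = √(16 - 321291) = √(-321275) = 5*I*√12851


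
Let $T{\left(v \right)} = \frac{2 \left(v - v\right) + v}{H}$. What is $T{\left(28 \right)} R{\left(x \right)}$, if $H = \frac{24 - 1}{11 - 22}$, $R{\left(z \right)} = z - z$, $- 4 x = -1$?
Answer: $0$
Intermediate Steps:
$x = \frac{1}{4}$ ($x = \left(- \frac{1}{4}\right) \left(-1\right) = \frac{1}{4} \approx 0.25$)
$R{\left(z \right)} = 0$
$H = - \frac{23}{11}$ ($H = \frac{23}{-11} = 23 \left(- \frac{1}{11}\right) = - \frac{23}{11} \approx -2.0909$)
$T{\left(v \right)} = - \frac{11 v}{23}$ ($T{\left(v \right)} = \frac{2 \left(v - v\right) + v}{- \frac{23}{11}} = \left(2 \cdot 0 + v\right) \left(- \frac{11}{23}\right) = \left(0 + v\right) \left(- \frac{11}{23}\right) = v \left(- \frac{11}{23}\right) = - \frac{11 v}{23}$)
$T{\left(28 \right)} R{\left(x \right)} = \left(- \frac{11}{23}\right) 28 \cdot 0 = \left(- \frac{308}{23}\right) 0 = 0$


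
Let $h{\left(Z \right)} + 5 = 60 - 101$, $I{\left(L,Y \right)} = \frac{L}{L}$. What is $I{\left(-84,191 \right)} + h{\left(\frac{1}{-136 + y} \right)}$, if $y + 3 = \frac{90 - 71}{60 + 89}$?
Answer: $-45$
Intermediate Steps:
$I{\left(L,Y \right)} = 1$
$y = - \frac{428}{149}$ ($y = -3 + \frac{90 - 71}{60 + 89} = -3 + \frac{19}{149} = - \frac{428}{149} \approx -2.8725$)
$h{\left(Z \right)} = -46$ ($h{\left(Z \right)} = -5 + \left(60 - 101\right) = -5 - 41 = -46$)
$I{\left(-84,191 \right)} + h{\left(\frac{1}{-136 + y} \right)} = 1 - 46 = -45$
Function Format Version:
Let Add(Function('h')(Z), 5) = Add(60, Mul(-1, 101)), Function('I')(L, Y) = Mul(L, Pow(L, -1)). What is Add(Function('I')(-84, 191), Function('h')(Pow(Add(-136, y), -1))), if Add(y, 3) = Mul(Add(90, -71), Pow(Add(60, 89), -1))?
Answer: -45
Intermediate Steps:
Function('I')(L, Y) = 1
y = Rational(-428, 149) (y = Add(-3, Mul(Add(90, -71), Pow(Add(60, 89), -1))) = Add(-3, Mul(19, Pow(149, -1))) = Add(-3, Mul(19, Rational(1, 149))) = Add(-3, Rational(19, 149)) = Rational(-428, 149) ≈ -2.8725)
Function('h')(Z) = -46 (Function('h')(Z) = Add(-5, Add(60, Mul(-1, 101))) = Add(-5, Add(60, -101)) = Add(-5, -41) = -46)
Add(Function('I')(-84, 191), Function('h')(Pow(Add(-136, y), -1))) = Add(1, -46) = -45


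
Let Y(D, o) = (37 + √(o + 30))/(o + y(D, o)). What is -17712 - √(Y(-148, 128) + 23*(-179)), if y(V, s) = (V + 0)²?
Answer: -17712 - I*√(1541997019 - 17*√158)/612 ≈ -17712.0 - 64.164*I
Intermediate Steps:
y(V, s) = V²
Y(D, o) = (37 + √(30 + o))/(o + D²) (Y(D, o) = (37 + √(o + 30))/(o + D²) = (37 + √(30 + o))/(o + D²))
-17712 - √(Y(-148, 128) + 23*(-179)) = -17712 - √((37 + √(30 + 128))/(128 + (-148)²) + 23*(-179)) = -17712 - √((37 + √158)/(128 + 21904) - 4117) = -17712 - √((37 + √158)/22032 - 4117) = -17712 - √((37/22032 + √158/22032) - 4117) = -17712 - √(-90705707/22032 + √158/22032)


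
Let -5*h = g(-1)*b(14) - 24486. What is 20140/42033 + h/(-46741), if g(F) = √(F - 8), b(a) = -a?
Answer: 3677598662/9823322265 - 42*I/233705 ≈ 0.37437 - 0.00017971*I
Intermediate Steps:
g(F) = √(-8 + F)
h = 24486/5 + 42*I/5 (h = -(√(-8 - 1)*(-1*14) - 24486)/5 = -(√(-9)*(-14) - 24486)/5 = -((3*I)*(-14) - 24486)/5 = -(-42*I - 24486)/5 = -(-24486 - 42*I)/5 = 24486/5 + 42*I/5 ≈ 4897.2 + 8.4*I)
20140/42033 + h/(-46741) = 20140/42033 + (24486/5 + 42*I/5)/(-46741) = 20140*(1/42033) + (24486/5 + 42*I/5)*(-1/46741) = 20140/42033 + (-24486/233705 - 42*I/233705) = 3677598662/9823322265 - 42*I/233705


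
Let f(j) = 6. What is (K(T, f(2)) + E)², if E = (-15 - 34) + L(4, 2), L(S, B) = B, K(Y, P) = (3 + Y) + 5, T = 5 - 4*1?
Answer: 1444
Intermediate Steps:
T = 1 (T = 5 - 4 = 1)
K(Y, P) = 8 + Y
E = -47 (E = (-15 - 34) + 2 = -49 + 2 = -47)
(K(T, f(2)) + E)² = ((8 + 1) - 47)² = (9 - 47)² = (-38)² = 1444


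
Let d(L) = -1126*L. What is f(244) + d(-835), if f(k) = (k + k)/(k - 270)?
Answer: 12222486/13 ≈ 9.4019e+5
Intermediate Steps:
f(k) = 2*k/(-270 + k) (f(k) = (2*k)/(-270 + k) = 2*k/(-270 + k))
f(244) + d(-835) = 2*244/(-270 + 244) - 1126*(-835) = 2*244/(-26) + 940210 = 2*244*(-1/26) + 940210 = -244/13 + 940210 = 12222486/13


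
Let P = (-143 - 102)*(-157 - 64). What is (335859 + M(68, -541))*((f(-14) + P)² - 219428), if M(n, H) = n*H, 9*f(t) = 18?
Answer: 876779925269851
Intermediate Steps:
f(t) = 2 (f(t) = (⅑)*18 = 2)
P = 54145 (P = -245*(-221) = 54145)
M(n, H) = H*n
(335859 + M(68, -541))*((f(-14) + P)² - 219428) = (335859 - 541*68)*((2 + 54145)² - 219428) = (335859 - 36788)*(54147² - 219428) = 299071*(2931897609 - 219428) = 299071*2931678181 = 876779925269851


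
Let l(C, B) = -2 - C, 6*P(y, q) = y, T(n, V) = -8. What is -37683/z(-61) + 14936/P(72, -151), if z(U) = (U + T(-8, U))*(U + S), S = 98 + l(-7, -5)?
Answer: 1214909/966 ≈ 1257.7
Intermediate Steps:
P(y, q) = y/6
S = 103 (S = 98 + (-2 - 1*(-7)) = 98 + (-2 + 7) = 98 + 5 = 103)
z(U) = (-8 + U)*(103 + U) (z(U) = (U - 8)*(U + 103) = (-8 + U)*(103 + U))
-37683/z(-61) + 14936/P(72, -151) = -37683/(-824 + (-61)² + 95*(-61)) + 14936/(((⅙)*72)) = -37683/(-824 + 3721 - 5795) + 14936/12 = -37683/(-2898) + 14936*(1/12) = -37683*(-1/2898) + 3734/3 = 4187/322 + 3734/3 = 1214909/966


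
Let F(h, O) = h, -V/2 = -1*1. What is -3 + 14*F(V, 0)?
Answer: 25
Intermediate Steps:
V = 2 (V = -(-2) = -2*(-1) = 2)
-3 + 14*F(V, 0) = -3 + 14*2 = -3 + 28 = 25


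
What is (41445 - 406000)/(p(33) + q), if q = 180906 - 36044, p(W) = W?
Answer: -72911/28979 ≈ -2.5160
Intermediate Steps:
q = 144862
(41445 - 406000)/(p(33) + q) = (41445 - 406000)/(33 + 144862) = -364555/144895 = -364555*1/144895 = -72911/28979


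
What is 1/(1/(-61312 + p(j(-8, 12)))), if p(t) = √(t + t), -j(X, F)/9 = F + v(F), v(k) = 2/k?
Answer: -61312 + I*√219 ≈ -61312.0 + 14.799*I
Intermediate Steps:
j(X, F) = -18/F - 9*F (j(X, F) = -9*(F + 2/F) = -18/F - 9*F)
p(t) = √2*√t (p(t) = √(2*t) = √2*√t)
1/(1/(-61312 + p(j(-8, 12)))) = 1/(1/(-61312 + √2*√(-18/12 - 9*12))) = 1/(1/(-61312 + √2*√(-18*1/12 - 108))) = 1/(1/(-61312 + √2*√(-3/2 - 108))) = 1/(1/(-61312 + √2*√(-219/2))) = 1/(1/(-61312 + √2*(I*√438/2))) = 1/(1/(-61312 + I*√219)) = -61312 + I*√219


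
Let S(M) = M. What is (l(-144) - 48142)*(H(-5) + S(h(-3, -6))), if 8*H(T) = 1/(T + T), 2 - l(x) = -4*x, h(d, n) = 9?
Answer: -8756701/20 ≈ -4.3784e+5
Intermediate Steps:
l(x) = 2 + 4*x (l(x) = 2 - (-4)*x = 2 + 4*x)
H(T) = 1/(16*T) (H(T) = 1/(8*(T + T)) = 1/(8*((2*T))) = (1/(2*T))/8 = 1/(16*T))
(l(-144) - 48142)*(H(-5) + S(h(-3, -6))) = ((2 + 4*(-144)) - 48142)*((1/16)/(-5) + 9) = ((2 - 576) - 48142)*((1/16)*(-⅕) + 9) = (-574 - 48142)*(-1/80 + 9) = -48716*719/80 = -8756701/20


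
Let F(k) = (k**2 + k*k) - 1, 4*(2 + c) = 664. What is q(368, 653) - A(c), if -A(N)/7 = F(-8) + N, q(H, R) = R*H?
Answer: 242341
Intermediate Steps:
q(H, R) = H*R
c = 164 (c = -2 + (1/4)*664 = -2 + 166 = 164)
F(k) = -1 + 2*k**2 (F(k) = (k**2 + k**2) - 1 = 2*k**2 - 1 = -1 + 2*k**2)
A(N) = -889 - 7*N (A(N) = -7*((-1 + 2*(-8)**2) + N) = -7*((-1 + 2*64) + N) = -7*((-1 + 128) + N) = -7*(127 + N) = -889 - 7*N)
q(368, 653) - A(c) = 368*653 - (-889 - 7*164) = 240304 - (-889 - 1148) = 240304 - 1*(-2037) = 240304 + 2037 = 242341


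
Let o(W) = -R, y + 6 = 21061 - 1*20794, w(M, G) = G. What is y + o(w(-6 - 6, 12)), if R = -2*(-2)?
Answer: 257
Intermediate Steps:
R = 4
y = 261 (y = -6 + (21061 - 1*20794) = -6 + (21061 - 20794) = -6 + 267 = 261)
o(W) = -4 (o(W) = -1*4 = -4)
y + o(w(-6 - 6, 12)) = 261 - 4 = 257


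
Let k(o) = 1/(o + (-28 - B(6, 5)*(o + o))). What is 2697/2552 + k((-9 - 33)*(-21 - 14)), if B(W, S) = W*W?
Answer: 4854463/4593512 ≈ 1.0568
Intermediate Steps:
B(W, S) = W²
k(o) = 1/(-28 - 71*o) (k(o) = 1/(o + (-28 - 6²*(o + o))) = 1/(o + (-28 - 36*2*o)) = 1/(o + (-28 - 72*o)) = 1/(-28 - 71*o))
2697/2552 + k((-9 - 33)*(-21 - 14)) = 2697/2552 - 1/(28 + 71*((-9 - 33)*(-21 - 14))) = 2697*(1/2552) - 1/(28 + 71*(-42*(-35))) = 93/88 - 1/(28 + 71*1470) = 93/88 - 1/(28 + 104370) = 93/88 - 1/104398 = 4854463/4593512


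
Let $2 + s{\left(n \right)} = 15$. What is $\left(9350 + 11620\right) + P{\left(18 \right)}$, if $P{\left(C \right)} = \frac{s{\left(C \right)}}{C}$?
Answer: $\frac{377473}{18} \approx 20971.0$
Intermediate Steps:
$s{\left(n \right)} = 13$ ($s{\left(n \right)} = -2 + 15 = 13$)
$P{\left(C \right)} = \frac{13}{C}$
$\left(9350 + 11620\right) + P{\left(18 \right)} = \left(9350 + 11620\right) + \frac{13}{18} = 20970 + 13 \cdot \frac{1}{18} = 20970 + \frac{13}{18} = \frac{377473}{18}$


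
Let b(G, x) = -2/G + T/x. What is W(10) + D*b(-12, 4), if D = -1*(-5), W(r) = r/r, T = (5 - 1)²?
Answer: 131/6 ≈ 21.833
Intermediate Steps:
T = 16 (T = 4² = 16)
b(G, x) = -2/G + 16/x
W(r) = 1
D = 5
W(10) + D*b(-12, 4) = 1 + 5*(-2/(-12) + 16/4) = 1 + 5*(-2*(-1/12) + 16*(¼)) = 1 + 5*(⅙ + 4) = 1 + 5*(25/6) = 1 + 125/6 = 131/6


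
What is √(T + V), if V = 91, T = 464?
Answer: √555 ≈ 23.558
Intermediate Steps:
√(T + V) = √(464 + 91) = √555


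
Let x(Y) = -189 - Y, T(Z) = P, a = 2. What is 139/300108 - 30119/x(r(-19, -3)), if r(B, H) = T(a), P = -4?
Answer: 9038978567/55519980 ≈ 162.81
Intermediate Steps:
T(Z) = -4
r(B, H) = -4
139/300108 - 30119/x(r(-19, -3)) = 139/300108 - 30119/(-189 - 1*(-4)) = 139*(1/300108) - 30119/(-189 + 4) = 139/300108 - 30119/(-185) = 139/300108 - 30119*(-1/185) = 139/300108 + 30119/185 = 9038978567/55519980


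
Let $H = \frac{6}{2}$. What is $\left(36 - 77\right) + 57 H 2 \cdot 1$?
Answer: $301$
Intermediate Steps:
$H = 3$ ($H = 6 \cdot \frac{1}{2} = 3$)
$\left(36 - 77\right) + 57 H 2 \cdot 1 = \left(36 - 77\right) + 57 \cdot 3 \cdot 2 \cdot 1 = -41 + 57 \cdot 6 \cdot 1 = -41 + 57 \cdot 6 = -41 + 342 = 301$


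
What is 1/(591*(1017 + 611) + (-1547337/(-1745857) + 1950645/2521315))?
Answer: 880371088391/847048743327467052 ≈ 1.0393e-6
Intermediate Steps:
1/(591*(1017 + 611) + (-1547337/(-1745857) + 1950645/2521315)) = 1/(591*1628 + (-1547337*(-1/1745857) + 1950645*(1/2521315))) = 1/(962148 + (1547337/1745857 + 390129/504263)) = 1/(962148 + 1461374243184/880371088391) = 1/(847048743327467052/880371088391) = 880371088391/847048743327467052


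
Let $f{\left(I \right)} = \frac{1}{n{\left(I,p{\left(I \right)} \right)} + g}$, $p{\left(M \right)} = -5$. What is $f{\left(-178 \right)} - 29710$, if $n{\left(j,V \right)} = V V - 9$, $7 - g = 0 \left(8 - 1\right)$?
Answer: $- \frac{683329}{23} \approx -29710.0$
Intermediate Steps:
$g = 7$ ($g = 7 - 0 \left(8 - 1\right) = 7 - 0 \cdot 7 = 7 - 0 = 7 + 0 = 7$)
$n{\left(j,V \right)} = -9 + V^{2}$ ($n{\left(j,V \right)} = V^{2} - 9 = -9 + V^{2}$)
$f{\left(I \right)} = \frac{1}{23}$ ($f{\left(I \right)} = \frac{1}{\left(-9 + \left(-5\right)^{2}\right) + 7} = \frac{1}{\left(-9 + 25\right) + 7} = \frac{1}{16 + 7} = \frac{1}{23}$)
$f{\left(-178 \right)} - 29710 = \frac{1}{23} - 29710 = - \frac{683329}{23}$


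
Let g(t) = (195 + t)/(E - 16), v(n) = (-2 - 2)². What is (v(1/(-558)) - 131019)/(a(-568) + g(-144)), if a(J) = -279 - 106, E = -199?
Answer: 28165645/82826 ≈ 340.06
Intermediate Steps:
v(n) = 16 (v(n) = (-4)² = 16)
g(t) = -39/43 - t/215 (g(t) = (195 + t)/(-199 - 16) = (195 + t)/(-215) = (195 + t)*(-1/215) = -39/43 - t/215)
a(J) = -385
(v(1/(-558)) - 131019)/(a(-568) + g(-144)) = (16 - 131019)/(-385 + (-39/43 - 1/215*(-144))) = -131003/(-385 + (-39/43 + 144/215)) = -131003/(-385 - 51/215) = -131003/(-82826/215) = -131003*(-215/82826) = 28165645/82826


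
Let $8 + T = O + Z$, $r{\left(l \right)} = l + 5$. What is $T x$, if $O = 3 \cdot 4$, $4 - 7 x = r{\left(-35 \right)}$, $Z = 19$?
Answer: $\frac{782}{7} \approx 111.71$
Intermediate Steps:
$r{\left(l \right)} = 5 + l$
$x = \frac{34}{7}$ ($x = \frac{4}{7} - \frac{5 - 35}{7} = \frac{4}{7} - - \frac{30}{7} = \frac{4}{7} + \frac{30}{7} = \frac{34}{7} \approx 4.8571$)
$O = 12$
$T = 23$ ($T = -8 + \left(12 + 19\right) = -8 + 31 = 23$)
$T x = 23 \cdot \frac{34}{7} = \frac{782}{7}$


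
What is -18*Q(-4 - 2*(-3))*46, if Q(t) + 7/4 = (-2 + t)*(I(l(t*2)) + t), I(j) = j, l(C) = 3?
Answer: 1449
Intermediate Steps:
Q(t) = -7/4 + (-2 + t)*(3 + t)
-18*Q(-4 - 2*(-3))*46 = -18*(-31/4 + (-4 - 2*(-3)) + (-4 - 2*(-3))²)*46 = -18*(-31/4 + (-4 + 6) + (-4 + 6)²)*46 = -18*(-31/4 + 2 + 2²)*46 = -18*(-31/4 + 2 + 4)*46 = -18*(-7/4)*46 = (63/2)*46 = 1449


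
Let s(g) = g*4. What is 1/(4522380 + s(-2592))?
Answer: 1/4512012 ≈ 2.2163e-7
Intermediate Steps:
s(g) = 4*g
1/(4522380 + s(-2592)) = 1/(4522380 + 4*(-2592)) = 1/(4522380 - 10368) = 1/4512012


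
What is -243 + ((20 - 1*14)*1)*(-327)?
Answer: -2205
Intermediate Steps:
-243 + ((20 - 1*14)*1)*(-327) = -243 + ((20 - 14)*1)*(-327) = -243 + (6*1)*(-327) = -243 + 6*(-327) = -243 - 1962 = -2205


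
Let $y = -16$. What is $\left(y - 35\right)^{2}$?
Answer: $2601$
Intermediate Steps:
$\left(y - 35\right)^{2} = \left(-16 - 35\right)^{2} = \left(-51\right)^{2} = 2601$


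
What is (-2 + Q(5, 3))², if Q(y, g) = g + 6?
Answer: 49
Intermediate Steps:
Q(y, g) = 6 + g
(-2 + Q(5, 3))² = (-2 + (6 + 3))² = (-2 + 9)² = 7² = 49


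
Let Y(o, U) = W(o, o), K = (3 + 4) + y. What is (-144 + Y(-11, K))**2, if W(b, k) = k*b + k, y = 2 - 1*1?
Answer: 1156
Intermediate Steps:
y = 1 (y = 2 - 1 = 1)
K = 8 (K = (3 + 4) + 1 = 7 + 1 = 8)
W(b, k) = k + b*k (W(b, k) = b*k + k = k + b*k)
Y(o, U) = o*(1 + o)
(-144 + Y(-11, K))**2 = (-144 - 11*(1 - 11))**2 = (-144 - 11*(-10))**2 = (-144 + 110)**2 = (-34)**2 = 1156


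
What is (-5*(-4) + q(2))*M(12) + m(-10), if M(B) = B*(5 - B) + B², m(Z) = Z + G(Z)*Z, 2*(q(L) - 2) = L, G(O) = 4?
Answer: 1330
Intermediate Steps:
q(L) = 2 + L/2
m(Z) = 5*Z (m(Z) = Z + 4*Z = 5*Z)
M(B) = B² + B*(5 - B)
(-5*(-4) + q(2))*M(12) + m(-10) = (-5*(-4) + (2 + (½)*2))*(5*12) + 5*(-10) = (20 + (2 + 1))*60 - 50 = (20 + 3)*60 - 50 = 23*60 - 50 = 1380 - 50 = 1330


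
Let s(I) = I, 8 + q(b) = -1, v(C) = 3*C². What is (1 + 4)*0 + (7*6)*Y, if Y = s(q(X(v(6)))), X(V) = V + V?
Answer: -378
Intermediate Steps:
X(V) = 2*V
q(b) = -9 (q(b) = -8 - 1 = -9)
Y = -9
(1 + 4)*0 + (7*6)*Y = (1 + 4)*0 + (7*6)*(-9) = 5*0 + 42*(-9) = 0 - 378 = -378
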